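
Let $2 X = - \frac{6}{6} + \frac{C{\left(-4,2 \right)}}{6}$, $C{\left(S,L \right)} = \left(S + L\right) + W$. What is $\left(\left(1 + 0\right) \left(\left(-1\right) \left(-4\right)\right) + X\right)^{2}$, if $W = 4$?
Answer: $\frac{121}{9} \approx 13.444$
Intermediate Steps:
$C{\left(S,L \right)} = 4 + L + S$ ($C{\left(S,L \right)} = \left(S + L\right) + 4 = \left(L + S\right) + 4 = 4 + L + S$)
$X = - \frac{1}{3}$ ($X = \frac{- \frac{6}{6} + \frac{4 + 2 - 4}{6}}{2} = \frac{\left(-6\right) \frac{1}{6} + 2 \cdot \frac{1}{6}}{2} = \frac{-1 + \frac{1}{3}}{2} = \frac{1}{2} \left(- \frac{2}{3}\right) = - \frac{1}{3} \approx -0.33333$)
$\left(\left(1 + 0\right) \left(\left(-1\right) \left(-4\right)\right) + X\right)^{2} = \left(\left(1 + 0\right) \left(\left(-1\right) \left(-4\right)\right) - \frac{1}{3}\right)^{2} = \left(1 \cdot 4 - \frac{1}{3}\right)^{2} = \left(4 - \frac{1}{3}\right)^{2} = \left(\frac{11}{3}\right)^{2} = \frac{121}{9}$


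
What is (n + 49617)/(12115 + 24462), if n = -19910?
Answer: 29707/36577 ≈ 0.81218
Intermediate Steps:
(n + 49617)/(12115 + 24462) = (-19910 + 49617)/(12115 + 24462) = 29707/36577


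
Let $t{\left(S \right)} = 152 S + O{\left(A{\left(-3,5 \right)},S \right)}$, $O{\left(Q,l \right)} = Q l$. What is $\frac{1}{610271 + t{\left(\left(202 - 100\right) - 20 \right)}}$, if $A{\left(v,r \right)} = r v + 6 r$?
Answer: $\frac{1}{623965} \approx 1.6027 \cdot 10^{-6}$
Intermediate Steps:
$A{\left(v,r \right)} = 6 r + r v$
$t{\left(S \right)} = 167 S$ ($t{\left(S \right)} = 152 S + 5 \left(6 - 3\right) S = 152 S + 5 \cdot 3 S = 152 S + 15 S = 167 S$)
$\frac{1}{610271 + t{\left(\left(202 - 100\right) - 20 \right)}} = \frac{1}{610271 + 167 \left(\left(202 - 100\right) - 20\right)} = \frac{1}{610271 + 167 \left(102 - 20\right)} = \frac{1}{610271 + 167 \cdot 82} = \frac{1}{610271 + 13694} = \frac{1}{623965}$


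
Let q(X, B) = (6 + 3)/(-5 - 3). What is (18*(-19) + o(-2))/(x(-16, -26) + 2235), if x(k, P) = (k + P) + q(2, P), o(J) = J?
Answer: -2752/17535 ≈ -0.15694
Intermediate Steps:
q(X, B) = -9/8 (q(X, B) = 9/(-8) = 9*(-⅛) = -9/8)
x(k, P) = -9/8 + P + k (x(k, P) = (k + P) - 9/8 = (P + k) - 9/8 = -9/8 + P + k)
(18*(-19) + o(-2))/(x(-16, -26) + 2235) = (18*(-19) - 2)/((-9/8 - 26 - 16) + 2235) = (-342 - 2)/(-345/8 + 2235) = -344/17535/8 = -344*8/17535 = -2752/17535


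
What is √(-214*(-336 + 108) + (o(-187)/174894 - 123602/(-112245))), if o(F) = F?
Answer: √2089294844468372345236110/6543659010 ≈ 220.89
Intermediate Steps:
√(-214*(-336 + 108) + (o(-187)/174894 - 123602/(-112245))) = √(-214*(-336 + 108) + (-187/174894 - 123602/(-112245))) = √(-214*(-228) + (-187*1/174894 - 123602*(-1/112245))) = √(48792 + (-187/174894 + 123602/112245)) = √(48792 + 7198752791/6543659010) = √(319285409168711/6543659010) = √2089294844468372345236110/6543659010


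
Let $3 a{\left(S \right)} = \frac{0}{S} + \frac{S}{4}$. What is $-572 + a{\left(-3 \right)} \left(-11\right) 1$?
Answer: $- \frac{2277}{4} \approx -569.25$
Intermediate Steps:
$a{\left(S \right)} = \frac{S}{12}$ ($a{\left(S \right)} = \frac{\frac{0}{S} + \frac{S}{4}}{3} = \frac{0 + S \frac{1}{4}}{3} = \frac{0 + \frac{S}{4}}{3} = \frac{\frac{1}{4} S}{3} = \frac{S}{12}$)
$-572 + a{\left(-3 \right)} \left(-11\right) 1 = -572 + \frac{1}{12} \left(-3\right) \left(-11\right) 1 = -572 + \left(- \frac{1}{4}\right) \left(-11\right) 1 = -572 + \frac{11}{4} \cdot 1 = -572 + \frac{11}{4} = - \frac{2277}{4}$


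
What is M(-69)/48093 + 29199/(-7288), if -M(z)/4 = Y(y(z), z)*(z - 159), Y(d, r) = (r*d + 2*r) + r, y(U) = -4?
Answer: -13705047/5079736 ≈ -2.6980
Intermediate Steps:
Y(d, r) = 3*r + d*r (Y(d, r) = (d*r + 2*r) + r = (2*r + d*r) + r = 3*r + d*r)
M(z) = 4*z*(-159 + z) (M(z) = -4*z*(3 - 4)*(z - 159) = -4*z*(-1)*(-159 + z) = -4*(-z)*(-159 + z) = -(-4)*z*(-159 + z) = 4*z*(-159 + z))
M(-69)/48093 + 29199/(-7288) = (4*(-69)*(-159 - 69))/48093 + 29199/(-7288) = (4*(-69)*(-228))*(1/48093) + 29199*(-1/7288) = 62928*(1/48093) - 29199/7288 = 912/697 - 29199/7288 = -13705047/5079736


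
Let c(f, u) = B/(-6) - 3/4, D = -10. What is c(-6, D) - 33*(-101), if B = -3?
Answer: 13331/4 ≈ 3332.8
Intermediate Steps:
c(f, u) = -¼ (c(f, u) = -3/(-6) - 3/4 = -3*(-⅙) - 3*¼ = ½ - ¾ = -¼)
c(-6, D) - 33*(-101) = -¼ - 33*(-101) = -¼ + 3333 = 13331/4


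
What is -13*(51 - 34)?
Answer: -221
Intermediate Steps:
-13*(51 - 34) = -13*17 = -221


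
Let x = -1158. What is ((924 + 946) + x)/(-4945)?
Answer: -712/4945 ≈ -0.14398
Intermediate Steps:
((924 + 946) + x)/(-4945) = ((924 + 946) - 1158)/(-4945) = (1870 - 1158)*(-1/4945) = 712*(-1/4945) = -712/4945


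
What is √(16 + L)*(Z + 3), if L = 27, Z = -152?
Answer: -149*√43 ≈ -977.06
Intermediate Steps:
√(16 + L)*(Z + 3) = √(16 + 27)*(-152 + 3) = √43*(-149) = -149*√43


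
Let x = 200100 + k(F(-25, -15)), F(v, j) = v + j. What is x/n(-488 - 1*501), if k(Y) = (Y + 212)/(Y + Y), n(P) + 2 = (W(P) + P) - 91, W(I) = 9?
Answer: -108161/580 ≈ -186.48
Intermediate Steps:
F(v, j) = j + v
n(P) = -84 + P (n(P) = -2 + ((9 + P) - 91) = -2 + (-82 + P) = -84 + P)
k(Y) = (212 + Y)/(2*Y) (k(Y) = (212 + Y)/((2*Y)) = (212 + Y)*(1/(2*Y)) = (212 + Y)/(2*Y))
x = 4001957/20 (x = 200100 + (212 + (-15 - 25))/(2*(-15 - 25)) = 200100 + (½)*(212 - 40)/(-40) = 200100 + (½)*(-1/40)*172 = 200100 - 43/20 = 4001957/20 ≈ 2.0010e+5)
x/n(-488 - 1*501) = 4001957/(20*(-84 + (-488 - 1*501))) = 4001957/(20*(-84 + (-488 - 501))) = 4001957/(20*(-84 - 989)) = (4001957/20)/(-1073) = (4001957/20)*(-1/1073) = -108161/580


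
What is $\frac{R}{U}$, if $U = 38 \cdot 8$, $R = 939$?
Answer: $\frac{939}{304} \approx 3.0888$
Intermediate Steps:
$U = 304$
$\frac{R}{U} = \frac{939}{304}$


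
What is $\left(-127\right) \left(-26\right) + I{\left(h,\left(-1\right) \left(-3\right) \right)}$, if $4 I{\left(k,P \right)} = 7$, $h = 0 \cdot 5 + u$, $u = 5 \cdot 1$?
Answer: $\frac{13215}{4} \approx 3303.8$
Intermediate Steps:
$u = 5$
$h = 5$ ($h = 0 \cdot 5 + 5 = 0 + 5 = 5$)
$I{\left(k,P \right)} = \frac{7}{4}$ ($I{\left(k,P \right)} = \frac{1}{4} \cdot 7 = \frac{7}{4}$)
$\left(-127\right) \left(-26\right) + I{\left(h,\left(-1\right) \left(-3\right) \right)} = \left(-127\right) \left(-26\right) + \frac{7}{4} = 3302 + \frac{7}{4} = \frac{13215}{4}$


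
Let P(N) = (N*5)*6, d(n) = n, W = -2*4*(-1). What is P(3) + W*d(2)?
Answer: 106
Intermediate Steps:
W = 8 (W = -8*(-1) = 8)
P(N) = 30*N (P(N) = (5*N)*6 = 30*N)
P(3) + W*d(2) = 30*3 + 8*2 = 90 + 16 = 106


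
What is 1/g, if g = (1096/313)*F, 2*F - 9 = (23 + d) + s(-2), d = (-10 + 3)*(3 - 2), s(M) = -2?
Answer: 313/12604 ≈ 0.024833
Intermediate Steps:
d = -7 (d = -7*1 = -7)
F = 23/2 (F = 9/2 + ((23 - 7) - 2)/2 = 9/2 + (16 - 2)/2 = 9/2 + (½)*14 = 9/2 + 7 = 23/2 ≈ 11.500)
g = 12604/313 (g = (1096/313)*(23/2) = 12604/313 ≈ 40.268)
1/g = 1/(12604/313) = 313/12604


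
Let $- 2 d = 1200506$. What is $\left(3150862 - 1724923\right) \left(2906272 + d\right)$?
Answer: $3288242426841$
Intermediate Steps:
$d = -600253$ ($d = \left(- \frac{1}{2}\right) 1200506 = -600253$)
$\left(3150862 - 1724923\right) \left(2906272 + d\right) = \left(3150862 - 1724923\right) \left(2906272 - 600253\right) = 1425939 \cdot 2306019 = 3288242426841$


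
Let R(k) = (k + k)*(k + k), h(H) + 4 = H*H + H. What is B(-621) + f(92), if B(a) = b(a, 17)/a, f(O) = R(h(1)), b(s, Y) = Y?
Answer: 9919/621 ≈ 15.973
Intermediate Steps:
h(H) = -4 + H + H**2 (h(H) = -4 + (H*H + H) = -4 + (H**2 + H) = -4 + (H + H**2) = -4 + H + H**2)
R(k) = 4*k**2 (R(k) = (2*k)*(2*k) = 4*k**2)
f(O) = 16 (f(O) = 4*(-4 + 1 + 1**2)**2 = 4*(-4 + 1 + 1)**2 = 4*(-2)**2 = 4*4 = 16)
B(a) = 17/a
B(-621) + f(92) = 17/(-621) + 16 = 17*(-1/621) + 16 = -17/621 + 16 = 9919/621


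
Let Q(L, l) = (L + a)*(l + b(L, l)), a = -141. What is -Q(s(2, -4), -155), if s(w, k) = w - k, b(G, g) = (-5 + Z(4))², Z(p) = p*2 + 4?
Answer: -14310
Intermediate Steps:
Z(p) = 4 + 2*p (Z(p) = 2*p + 4 = 4 + 2*p)
b(G, g) = 49 (b(G, g) = (-5 + (4 + 2*4))² = (-5 + (4 + 8))² = (-5 + 12)² = 7² = 49)
Q(L, l) = (-141 + L)*(49 + l) (Q(L, l) = (L - 141)*(l + 49) = (-141 + L)*(49 + l))
-Q(s(2, -4), -155) = -(-6909 - 141*(-155) + 49*(2 - 1*(-4)) + (2 - 1*(-4))*(-155)) = -(-6909 + 21855 + 49*(2 + 4) + (2 + 4)*(-155)) = -(-6909 + 21855 + 49*6 + 6*(-155)) = -(-6909 + 21855 + 294 - 930) = -1*14310 = -14310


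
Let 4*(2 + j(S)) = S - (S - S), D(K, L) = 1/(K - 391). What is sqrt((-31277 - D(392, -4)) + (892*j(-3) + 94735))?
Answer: 2*sqrt(15251) ≈ 246.99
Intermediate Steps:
D(K, L) = 1/(-391 + K)
j(S) = -2 + S/4 (j(S) = -2 + (S - (S - S))/4 = -2 + (S - 1*0)/4 = -2 + (S + 0)/4 = -2 + S/4)
sqrt((-31277 - D(392, -4)) + (892*j(-3) + 94735)) = sqrt((-31277 - 1/(-391 + 392)) + (892*(-2 + (1/4)*(-3)) + 94735)) = sqrt((-31277 - 1/1) + (892*(-2 - 3/4) + 94735)) = sqrt((-31277 - 1*1) + (892*(-11/4) + 94735)) = sqrt((-31277 - 1) + (-2453 + 94735)) = sqrt(-31278 + 92282) = sqrt(61004) = 2*sqrt(15251)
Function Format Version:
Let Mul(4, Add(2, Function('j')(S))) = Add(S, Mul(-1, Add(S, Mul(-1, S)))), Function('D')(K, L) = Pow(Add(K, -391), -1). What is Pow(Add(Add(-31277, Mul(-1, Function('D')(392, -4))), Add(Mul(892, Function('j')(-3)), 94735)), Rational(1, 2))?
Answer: Mul(2, Pow(15251, Rational(1, 2))) ≈ 246.99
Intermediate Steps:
Function('D')(K, L) = Pow(Add(-391, K), -1)
Function('j')(S) = Add(-2, Mul(Rational(1, 4), S)) (Function('j')(S) = Add(-2, Mul(Rational(1, 4), Add(S, Mul(-1, Add(S, Mul(-1, S)))))) = Add(-2, Mul(Rational(1, 4), Add(S, Mul(-1, 0)))) = Add(-2, Mul(Rational(1, 4), Add(S, 0))) = Add(-2, Mul(Rational(1, 4), S)))
Pow(Add(Add(-31277, Mul(-1, Function('D')(392, -4))), Add(Mul(892, Function('j')(-3)), 94735)), Rational(1, 2)) = Pow(Add(Add(-31277, Mul(-1, Pow(Add(-391, 392), -1))), Add(Mul(892, Add(-2, Mul(Rational(1, 4), -3))), 94735)), Rational(1, 2)) = Pow(Add(Add(-31277, Mul(-1, Pow(1, -1))), Add(Mul(892, Add(-2, Rational(-3, 4))), 94735)), Rational(1, 2)) = Pow(Add(Add(-31277, Mul(-1, 1)), Add(Mul(892, Rational(-11, 4)), 94735)), Rational(1, 2)) = Pow(Add(Add(-31277, -1), Add(-2453, 94735)), Rational(1, 2)) = Pow(Add(-31278, 92282), Rational(1, 2)) = Pow(61004, Rational(1, 2)) = Mul(2, Pow(15251, Rational(1, 2)))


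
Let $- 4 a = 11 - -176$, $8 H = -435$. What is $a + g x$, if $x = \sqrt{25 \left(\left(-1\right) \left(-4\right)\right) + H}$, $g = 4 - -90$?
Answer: $- \frac{187}{4} + \frac{47 \sqrt{730}}{2} \approx 588.19$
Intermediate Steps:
$H = - \frac{435}{8}$ ($H = \frac{1}{8} \left(-435\right) = - \frac{435}{8} \approx -54.375$)
$g = 94$ ($g = 4 + 90 = 94$)
$a = - \frac{187}{4}$ ($a = - \frac{11 - -176}{4} = - \frac{11 + 176}{4} = \left(- \frac{1}{4}\right) 187 = - \frac{187}{4} \approx -46.75$)
$x = \frac{\sqrt{730}}{4}$ ($x = \sqrt{25 \left(\left(-1\right) \left(-4\right)\right) - \frac{435}{8}} = \sqrt{25 \cdot 4 - \frac{435}{8}} = \sqrt{100 - \frac{435}{8}} = \sqrt{\frac{365}{8}} = \frac{\sqrt{730}}{4} \approx 6.7546$)
$a + g x = - \frac{187}{4} + 94 \frac{\sqrt{730}}{4} = - \frac{187}{4} + \frac{47 \sqrt{730}}{2}$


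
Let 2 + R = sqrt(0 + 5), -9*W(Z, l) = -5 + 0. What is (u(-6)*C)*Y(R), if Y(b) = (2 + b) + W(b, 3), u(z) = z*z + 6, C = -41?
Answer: -2870/3 - 1722*sqrt(5) ≈ -4807.2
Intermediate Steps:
W(Z, l) = 5/9 (W(Z, l) = -(-5 + 0)/9 = -1/9*(-5) = 5/9)
R = -2 + sqrt(5) (R = -2 + sqrt(0 + 5) = -2 + sqrt(5) ≈ 0.23607)
u(z) = 6 + z**2 (u(z) = z**2 + 6 = 6 + z**2)
Y(b) = 23/9 + b (Y(b) = (2 + b) + 5/9 = 23/9 + b)
(u(-6)*C)*Y(R) = ((6 + (-6)**2)*(-41))*(23/9 + (-2 + sqrt(5))) = ((6 + 36)*(-41))*(5/9 + sqrt(5)) = (42*(-41))*(5/9 + sqrt(5)) = -1722*(5/9 + sqrt(5)) = -2870/3 - 1722*sqrt(5)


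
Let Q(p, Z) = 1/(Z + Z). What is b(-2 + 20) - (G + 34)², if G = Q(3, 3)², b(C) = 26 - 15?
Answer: -1486369/1296 ≈ -1146.9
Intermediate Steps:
Q(p, Z) = 1/(2*Z)
b(C) = 11
G = 1/36 (G = ((½)/3)² = ((½)*(⅓))² = (⅙)² = 1/36 ≈ 0.027778)
b(-2 + 20) - (G + 34)² = 11 - (1/36 + 34)² = 11 - (1225/36)² = 11 - 1*1500625/1296 = 11 - 1500625/1296 = -1486369/1296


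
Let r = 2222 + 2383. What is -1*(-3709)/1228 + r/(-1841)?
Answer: 1173329/2260748 ≈ 0.51900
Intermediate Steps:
r = 4605
-1*(-3709)/1228 + r/(-1841) = -1*(-3709)/1228 + 4605/(-1841) = 3709*(1/1228) + 4605*(-1/1841) = 3709/1228 - 4605/1841 = 1173329/2260748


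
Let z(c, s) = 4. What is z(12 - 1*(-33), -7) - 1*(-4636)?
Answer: 4640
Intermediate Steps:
z(12 - 1*(-33), -7) - 1*(-4636) = 4 - 1*(-4636) = 4 + 4636 = 4640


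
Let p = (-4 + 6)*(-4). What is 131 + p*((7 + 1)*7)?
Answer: -317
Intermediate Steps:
p = -8 (p = 2*(-4) = -8)
131 + p*((7 + 1)*7) = 131 - 8*(7 + 1)*7 = 131 - 64*7 = 131 - 8*56 = 131 - 448 = -317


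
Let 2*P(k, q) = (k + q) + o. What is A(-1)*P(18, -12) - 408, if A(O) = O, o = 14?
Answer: -418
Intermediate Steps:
P(k, q) = 7 + k/2 + q/2 (P(k, q) = ((k + q) + 14)/2 = (14 + k + q)/2 = 7 + k/2 + q/2)
A(-1)*P(18, -12) - 408 = -(7 + (½)*18 + (½)*(-12)) - 408 = -(7 + 9 - 6) - 408 = -1*10 - 408 = -10 - 408 = -418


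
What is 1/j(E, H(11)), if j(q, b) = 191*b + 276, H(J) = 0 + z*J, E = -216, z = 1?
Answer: 1/2377 ≈ 0.00042070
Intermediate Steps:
H(J) = J (H(J) = 0 + 1*J = 0 + J = J)
j(q, b) = 276 + 191*b
1/j(E, H(11)) = 1/(276 + 191*11) = 1/(276 + 2101) = 1/2377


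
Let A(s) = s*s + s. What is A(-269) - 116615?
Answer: -44523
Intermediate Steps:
A(s) = s + s² (A(s) = s² + s = s + s²)
A(-269) - 116615 = -269*(1 - 269) - 116615 = -269*(-268) - 116615 = 72092 - 116615 = -44523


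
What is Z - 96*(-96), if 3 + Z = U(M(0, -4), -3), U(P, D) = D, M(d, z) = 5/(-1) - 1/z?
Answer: 9210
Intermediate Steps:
M(d, z) = -5 - 1/z (M(d, z) = 5*(-1) - 1/z = -5 - 1/z)
Z = -6 (Z = -3 - 3 = -6)
Z - 96*(-96) = -6 - 96*(-96) = -6 + 9216 = 9210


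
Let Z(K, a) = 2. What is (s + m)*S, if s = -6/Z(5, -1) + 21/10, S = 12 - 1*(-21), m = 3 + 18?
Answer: 6633/10 ≈ 663.30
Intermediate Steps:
m = 21
S = 33 (S = 12 + 21 = 33)
s = -9/10 (s = -6/2 + 21/10 = -6*½ + 21*(⅒) = -3 + 21/10 = -9/10 ≈ -0.90000)
(s + m)*S = (-9/10 + 21)*33 = (201/10)*33 = 6633/10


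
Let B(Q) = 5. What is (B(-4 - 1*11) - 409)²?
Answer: 163216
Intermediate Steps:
(B(-4 - 1*11) - 409)² = (5 - 409)² = (-404)² = 163216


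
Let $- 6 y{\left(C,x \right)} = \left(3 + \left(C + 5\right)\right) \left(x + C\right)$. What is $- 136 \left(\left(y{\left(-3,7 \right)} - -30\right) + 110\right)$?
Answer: $- \frac{55760}{3} \approx -18587.0$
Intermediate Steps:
$y{\left(C,x \right)} = - \frac{\left(8 + C\right) \left(C + x\right)}{6}$ ($y{\left(C,x \right)} = - \frac{\left(3 + \left(C + 5\right)\right) \left(x + C\right)}{6} = - \frac{\left(3 + \left(5 + C\right)\right) \left(C + x\right)}{6} = - \frac{\left(8 + C\right) \left(C + x\right)}{6}$)
$- 136 \left(\left(y{\left(-3,7 \right)} - -30\right) + 110\right) = - 136 \left(\left(\left(\left(- \frac{4}{3}\right) \left(-3\right) - \frac{28}{3} - \frac{\left(-3\right)^{2}}{6} - \left(- \frac{1}{2}\right) 7\right) - -30\right) + 110\right) = - 136 \left(\left(\left(4 - \frac{28}{3} - \frac{3}{2} + \frac{7}{2}\right) + 30\right) + 110\right) = - 136 \left(\left(- \frac{10}{3} + 30\right) + 110\right) = - 136 \left(\frac{80}{3} + 110\right) = \left(-136\right) \frac{410}{3} = - \frac{55760}{3}$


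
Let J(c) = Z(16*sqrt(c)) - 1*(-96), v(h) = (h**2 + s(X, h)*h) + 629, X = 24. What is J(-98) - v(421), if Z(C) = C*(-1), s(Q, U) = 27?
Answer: -189141 - 112*I*sqrt(2) ≈ -1.8914e+5 - 158.39*I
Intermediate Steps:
Z(C) = -C
v(h) = 629 + h**2 + 27*h (v(h) = (h**2 + 27*h) + 629 = 629 + h**2 + 27*h)
J(c) = 96 - 16*sqrt(c) (J(c) = -16*sqrt(c) - 1*(-96) = -16*sqrt(c) + 96 = 96 - 16*sqrt(c))
J(-98) - v(421) = (96 - 112*I*sqrt(2)) - (629 + 421**2 + 27*421) = (96 - 112*I*sqrt(2)) - (629 + 177241 + 11367) = (96 - 112*I*sqrt(2)) - 1*189237 = (96 - 112*I*sqrt(2)) - 189237 = -189141 - 112*I*sqrt(2)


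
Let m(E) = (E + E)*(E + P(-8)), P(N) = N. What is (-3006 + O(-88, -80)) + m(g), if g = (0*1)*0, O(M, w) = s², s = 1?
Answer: -3005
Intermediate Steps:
O(M, w) = 1 (O(M, w) = 1² = 1)
g = 0 (g = 0*0 = 0)
m(E) = 2*E*(-8 + E) (m(E) = (E + E)*(E - 8) = (2*E)*(-8 + E) = 2*E*(-8 + E))
(-3006 + O(-88, -80)) + m(g) = (-3006 + 1) + 2*0*(-8 + 0) = -3005 + 2*0*(-8) = -3005 + 0 = -3005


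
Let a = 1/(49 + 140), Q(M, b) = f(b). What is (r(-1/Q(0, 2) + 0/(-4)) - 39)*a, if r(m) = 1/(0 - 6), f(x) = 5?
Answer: -235/1134 ≈ -0.20723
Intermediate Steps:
Q(M, b) = 5
r(m) = -⅙ (r(m) = 1/(-6) = -⅙)
a = 1/189 ≈ 0.0052910
(r(-1/Q(0, 2) + 0/(-4)) - 39)*a = (-⅙ - 39)*(1/189) = -235/6*1/189 = -235/1134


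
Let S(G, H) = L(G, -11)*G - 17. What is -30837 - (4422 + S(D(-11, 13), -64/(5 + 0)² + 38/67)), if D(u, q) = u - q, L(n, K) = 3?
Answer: -35170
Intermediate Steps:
S(G, H) = -17 + 3*G (S(G, H) = 3*G - 17 = -17 + 3*G)
-30837 - (4422 + S(D(-11, 13), -64/(5 + 0)² + 38/67)) = -30837 - (4422 + (-17 + 3*(-11 - 1*13))) = -30837 - (4422 + (-17 + 3*(-11 - 13))) = -30837 - (4422 + (-17 + 3*(-24))) = -30837 - (4422 + (-17 - 72)) = -30837 - (4422 - 89) = -30837 - 1*4333 = -30837 - 4333 = -35170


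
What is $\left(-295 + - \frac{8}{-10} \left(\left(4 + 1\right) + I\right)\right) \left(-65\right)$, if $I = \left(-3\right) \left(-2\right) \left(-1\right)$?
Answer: $19227$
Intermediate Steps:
$I = -6$ ($I = 6 \left(-1\right) = -6$)
$\left(-295 + - \frac{8}{-10} \left(\left(4 + 1\right) + I\right)\right) \left(-65\right) = \left(-295 + - \frac{8}{-10} \left(\left(4 + 1\right) - 6\right)\right) \left(-65\right) = \left(-295 + \left(-8\right) \left(- \frac{1}{10}\right) \left(5 - 6\right)\right) \left(-65\right) = \left(-295 + \frac{4}{5} \left(-1\right)\right) \left(-65\right) = \left(-295 - \frac{4}{5}\right) \left(-65\right) = \left(- \frac{1479}{5}\right) \left(-65\right) = 19227$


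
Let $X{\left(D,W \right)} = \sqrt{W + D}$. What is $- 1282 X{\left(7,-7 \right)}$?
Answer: $0$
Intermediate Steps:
$X{\left(D,W \right)} = \sqrt{D + W}$
$- 1282 X{\left(7,-7 \right)} = - 1282 \sqrt{7 - 7} = - 1282 \sqrt{0} = \left(-1282\right) 0 = 0$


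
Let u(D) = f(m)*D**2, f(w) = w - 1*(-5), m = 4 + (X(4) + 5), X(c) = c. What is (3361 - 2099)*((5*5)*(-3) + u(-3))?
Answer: 109794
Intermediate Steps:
m = 13 (m = 4 + (4 + 5) = 4 + 9 = 13)
f(w) = 5 + w (f(w) = w + 5 = 5 + w)
u(D) = 18*D**2 (u(D) = (5 + 13)*D**2 = 18*D**2)
(3361 - 2099)*((5*5)*(-3) + u(-3)) = (3361 - 2099)*((5*5)*(-3) + 18*(-3)**2) = 1262*(25*(-3) + 18*9) = 1262*(-75 + 162) = 1262*87 = 109794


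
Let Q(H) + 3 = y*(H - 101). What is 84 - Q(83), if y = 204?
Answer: 3759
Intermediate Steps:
Q(H) = -20607 + 204*H (Q(H) = -3 + 204*(H - 101) = -3 + 204*(-101 + H) = -3 + (-20604 + 204*H) = -20607 + 204*H)
84 - Q(83) = 84 - (-20607 + 204*83) = 84 - (-20607 + 16932) = 84 - 1*(-3675) = 84 + 3675 = 3759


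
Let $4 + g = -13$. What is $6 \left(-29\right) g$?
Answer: $2958$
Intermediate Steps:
$g = -17$ ($g = -4 - 13 = -17$)
$6 \left(-29\right) g = 6 \left(-29\right) \left(-17\right) = \left(-174\right) \left(-17\right) = 2958$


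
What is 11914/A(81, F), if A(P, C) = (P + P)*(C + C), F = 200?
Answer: 5957/32400 ≈ 0.18386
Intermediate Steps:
A(P, C) = 4*C*P (A(P, C) = (2*P)*(2*C) = 4*C*P)
11914/A(81, F) = 11914/((4*200*81)) = 11914/64800 = 11914*(1/64800) = 5957/32400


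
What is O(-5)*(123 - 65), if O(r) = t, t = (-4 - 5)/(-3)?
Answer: 174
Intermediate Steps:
t = 3 (t = -9*(-⅓) = 3)
O(r) = 3
O(-5)*(123 - 65) = 3*(123 - 65) = 3*58 = 174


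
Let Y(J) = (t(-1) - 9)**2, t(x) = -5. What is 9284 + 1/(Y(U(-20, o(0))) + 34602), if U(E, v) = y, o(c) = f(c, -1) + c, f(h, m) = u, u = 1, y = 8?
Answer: 323064633/34798 ≈ 9284.0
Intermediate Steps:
f(h, m) = 1
o(c) = 1 + c
U(E, v) = 8
Y(J) = 196 (Y(J) = (-5 - 9)**2 = (-14)**2 = 196)
9284 + 1/(Y(U(-20, o(0))) + 34602) = 9284 + 1/(196 + 34602) = 9284 + 1/34798 = 323064633/34798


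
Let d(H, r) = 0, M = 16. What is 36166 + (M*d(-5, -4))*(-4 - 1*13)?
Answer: 36166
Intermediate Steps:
36166 + (M*d(-5, -4))*(-4 - 1*13) = 36166 + (16*0)*(-4 - 1*13) = 36166 + 0*(-4 - 13) = 36166 + 0*(-17) = 36166 + 0 = 36166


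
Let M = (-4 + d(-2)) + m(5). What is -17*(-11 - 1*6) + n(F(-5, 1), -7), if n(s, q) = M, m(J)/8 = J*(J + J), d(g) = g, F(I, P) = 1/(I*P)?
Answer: 683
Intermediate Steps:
F(I, P) = 1/(I*P)
m(J) = 16*J² (m(J) = 8*(J*(J + J)) = 8*(J*(2*J)) = 8*(2*J²) = 16*J²)
M = 394 (M = (-4 - 2) + 16*5² = -6 + 16*25 = -6 + 400 = 394)
n(s, q) = 394
-17*(-11 - 1*6) + n(F(-5, 1), -7) = -17*(-11 - 1*6) + 394 = -17*(-11 - 6) + 394 = -17*(-17) + 394 = 289 + 394 = 683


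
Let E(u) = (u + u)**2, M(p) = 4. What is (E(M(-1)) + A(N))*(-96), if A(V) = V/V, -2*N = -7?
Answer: -6240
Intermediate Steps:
N = 7/2 (N = -1/2*(-7) = 7/2 ≈ 3.5000)
E(u) = 4*u**2 (E(u) = (2*u)**2 = 4*u**2)
A(V) = 1
(E(M(-1)) + A(N))*(-96) = (4*4**2 + 1)*(-96) = (4*16 + 1)*(-96) = (64 + 1)*(-96) = 65*(-96) = -6240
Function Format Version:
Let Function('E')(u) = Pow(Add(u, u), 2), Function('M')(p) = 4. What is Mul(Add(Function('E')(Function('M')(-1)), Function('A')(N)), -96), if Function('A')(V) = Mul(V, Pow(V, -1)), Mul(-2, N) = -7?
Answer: -6240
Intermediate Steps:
N = Rational(7, 2) (N = Mul(Rational(-1, 2), -7) = Rational(7, 2) ≈ 3.5000)
Function('E')(u) = Mul(4, Pow(u, 2)) (Function('E')(u) = Pow(Mul(2, u), 2) = Mul(4, Pow(u, 2)))
Function('A')(V) = 1
Mul(Add(Function('E')(Function('M')(-1)), Function('A')(N)), -96) = Mul(Add(Mul(4, Pow(4, 2)), 1), -96) = Mul(Add(Mul(4, 16), 1), -96) = Mul(Add(64, 1), -96) = Mul(65, -96) = -6240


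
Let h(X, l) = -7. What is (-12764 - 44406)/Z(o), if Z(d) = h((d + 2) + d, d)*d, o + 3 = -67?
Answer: -5717/49 ≈ -116.67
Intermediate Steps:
o = -70 (o = -3 - 67 = -70)
Z(d) = -7*d
(-12764 - 44406)/Z(o) = (-12764 - 44406)/((-7*(-70))) = -57170/490 = -57170*1/490 = -5717/49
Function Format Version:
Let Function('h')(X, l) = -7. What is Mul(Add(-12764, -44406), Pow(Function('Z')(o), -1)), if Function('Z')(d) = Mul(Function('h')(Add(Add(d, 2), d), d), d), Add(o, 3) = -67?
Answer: Rational(-5717, 49) ≈ -116.67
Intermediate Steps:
o = -70 (o = Add(-3, -67) = -70)
Function('Z')(d) = Mul(-7, d)
Mul(Add(-12764, -44406), Pow(Function('Z')(o), -1)) = Mul(Add(-12764, -44406), Pow(Mul(-7, -70), -1)) = Mul(-57170, Pow(490, -1)) = Mul(-57170, Rational(1, 490)) = Rational(-5717, 49)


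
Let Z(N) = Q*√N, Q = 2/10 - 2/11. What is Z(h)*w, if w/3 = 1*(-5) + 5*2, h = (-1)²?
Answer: 3/11 ≈ 0.27273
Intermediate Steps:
h = 1
Q = 1/55 (Q = 2*(⅒) - 2*1/11 = ⅕ - 2/11 = 1/55 ≈ 0.018182)
Z(N) = √N/55
w = 15 (w = 3*(1*(-5) + 5*2) = 3*(-5 + 10) = 3*5 = 15)
Z(h)*w = (√1/55)*15 = ((1/55)*1)*15 = (1/55)*15 = 3/11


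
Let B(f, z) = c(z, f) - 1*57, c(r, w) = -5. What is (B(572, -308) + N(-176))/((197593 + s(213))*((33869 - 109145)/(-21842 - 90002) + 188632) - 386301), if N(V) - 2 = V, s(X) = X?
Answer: -6598796/1043288891010565 ≈ -6.3250e-9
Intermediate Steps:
N(V) = 2 + V
B(f, z) = -62 (B(f, z) = -5 - 1*57 = -5 - 57 = -62)
(B(572, -308) + N(-176))/((197593 + s(213))*((33869 - 109145)/(-21842 - 90002) + 188632) - 386301) = (-62 + (2 - 176))/((197593 + 213)*((33869 - 109145)/(-21842 - 90002) + 188632) - 386301) = (-62 - 174)/(197806*(-75276/(-111844) + 188632) - 386301) = -236/(197806*(-75276*(-1/111844) + 188632) - 386301) = -236/(197806*(18819/27961 + 188632) - 386301) = -236/(197806*(5274358171/27961) - 386301) = -236/(1043299692372826/27961 - 386301) = -236/1043288891010565/27961 = -236*27961/1043288891010565 = -6598796/1043288891010565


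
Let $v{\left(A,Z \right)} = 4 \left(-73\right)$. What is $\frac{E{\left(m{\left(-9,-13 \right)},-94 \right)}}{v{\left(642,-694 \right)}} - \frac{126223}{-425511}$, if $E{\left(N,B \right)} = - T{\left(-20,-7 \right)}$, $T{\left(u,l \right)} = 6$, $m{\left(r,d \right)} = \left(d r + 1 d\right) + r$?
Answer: $\frac{19705091}{62124606} \approx 0.31719$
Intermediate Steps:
$m{\left(r,d \right)} = d + r + d r$ ($m{\left(r,d \right)} = \left(d r + d\right) + r = \left(d + d r\right) + r = d + r + d r$)
$v{\left(A,Z \right)} = -292$
$E{\left(N,B \right)} = -6$ ($E{\left(N,B \right)} = \left(-1\right) 6 = -6$)
$\frac{E{\left(m{\left(-9,-13 \right)},-94 \right)}}{v{\left(642,-694 \right)}} - \frac{126223}{-425511} = - \frac{6}{-292} - \frac{126223}{-425511} = \left(-6\right) \left(- \frac{1}{292}\right) - - \frac{126223}{425511} = \frac{3}{146} + \frac{126223}{425511} = \frac{19705091}{62124606}$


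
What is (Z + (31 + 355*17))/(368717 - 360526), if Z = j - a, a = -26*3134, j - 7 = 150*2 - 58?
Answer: 87799/8191 ≈ 10.719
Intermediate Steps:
j = 249 (j = 7 + (150*2 - 58) = 7 + (300 - 58) = 7 + 242 = 249)
a = -81484
Z = 81733 (Z = 249 - 1*(-81484) = 249 + 81484 = 81733)
(Z + (31 + 355*17))/(368717 - 360526) = (81733 + (31 + 355*17))/(368717 - 360526) = (81733 + (31 + 6035))/8191 = (81733 + 6066)*(1/8191) = 87799*(1/8191) = 87799/8191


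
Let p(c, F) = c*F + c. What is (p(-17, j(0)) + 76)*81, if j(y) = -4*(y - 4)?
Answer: -17253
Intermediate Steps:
j(y) = 16 - 4*y (j(y) = -4*(-4 + y) = 16 - 4*y)
p(c, F) = c + F*c (p(c, F) = F*c + c = c + F*c)
(p(-17, j(0)) + 76)*81 = (-17*(1 + (16 - 4*0)) + 76)*81 = (-17*(1 + (16 + 0)) + 76)*81 = (-17*(1 + 16) + 76)*81 = (-17*17 + 76)*81 = (-289 + 76)*81 = -213*81 = -17253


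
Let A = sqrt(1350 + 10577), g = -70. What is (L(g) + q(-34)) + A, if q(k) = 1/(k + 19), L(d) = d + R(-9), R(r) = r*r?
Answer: 164/15 + sqrt(11927) ≈ 120.14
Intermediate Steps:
R(r) = r**2
L(d) = 81 + d (L(d) = d + (-9)**2 = d + 81 = 81 + d)
A = sqrt(11927) ≈ 109.21
q(k) = 1/(19 + k)
(L(g) + q(-34)) + A = ((81 - 70) + 1/(19 - 34)) + sqrt(11927) = (11 + 1/(-15)) + sqrt(11927) = (11 - 1/15) + sqrt(11927) = 164/15 + sqrt(11927)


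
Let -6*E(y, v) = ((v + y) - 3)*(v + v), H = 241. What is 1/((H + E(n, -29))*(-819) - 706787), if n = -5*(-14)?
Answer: -1/1205012 ≈ -8.2987e-7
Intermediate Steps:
n = 70
E(y, v) = -v*(-3 + v + y)/3 (E(y, v) = -((v + y) - 3)*(v + v)/6 = -(-3 + v + y)*2*v/6 = -v*(-3 + v + y)/3)
1/((H + E(n, -29))*(-819) - 706787) = 1/((241 + (⅓)*(-29)*(3 - 1*(-29) - 1*70))*(-819) - 706787) = 1/((241 + (⅓)*(-29)*(3 + 29 - 70))*(-819) - 706787) = 1/((241 + (⅓)*(-29)*(-38))*(-819) - 706787) = 1/((241 + 1102/3)*(-819) - 706787) = 1/((1825/3)*(-819) - 706787) = 1/(-498225 - 706787) = 1/(-1205012) = -1/1205012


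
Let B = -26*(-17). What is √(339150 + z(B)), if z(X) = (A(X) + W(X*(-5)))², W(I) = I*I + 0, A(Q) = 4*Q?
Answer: √23871706452574 ≈ 4.8859e+6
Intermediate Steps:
B = 442
W(I) = I² (W(I) = I² + 0 = I²)
z(X) = (4*X + 25*X²)² (z(X) = (4*X + (X*(-5))²)² = (4*X + (-5*X)²)² = (4*X + 25*X²)²)
√(339150 + z(B)) = √(339150 + 442²*(4 + 25*442)²) = √(339150 + 195364*(4 + 11050)²) = √(339150 + 195364*11054²) = √(339150 + 195364*122190916) = √(339150 + 23871706113424) = √23871706452574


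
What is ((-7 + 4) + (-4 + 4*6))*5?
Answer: 85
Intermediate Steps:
((-7 + 4) + (-4 + 4*6))*5 = (-3 + (-4 + 24))*5 = (-3 + 20)*5 = 17*5 = 85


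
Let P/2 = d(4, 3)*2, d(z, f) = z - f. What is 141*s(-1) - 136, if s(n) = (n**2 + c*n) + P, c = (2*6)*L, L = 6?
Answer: -9583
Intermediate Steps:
P = 4 (P = 2*((4 - 1*3)*2) = 2*((4 - 3)*2) = 2*(1*2) = 2*2 = 4)
c = 72 (c = (2*6)*6 = 12*6 = 72)
s(n) = 4 + n**2 + 72*n (s(n) = (n**2 + 72*n) + 4 = 4 + n**2 + 72*n)
141*s(-1) - 136 = 141*(4 + (-1)**2 + 72*(-1)) - 136 = 141*(4 + 1 - 72) - 136 = 141*(-67) - 136 = -9447 - 136 = -9583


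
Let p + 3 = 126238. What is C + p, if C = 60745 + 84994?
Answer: 271974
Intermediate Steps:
p = 126235 (p = -3 + 126238 = 126235)
C = 145739
C + p = 145739 + 126235 = 271974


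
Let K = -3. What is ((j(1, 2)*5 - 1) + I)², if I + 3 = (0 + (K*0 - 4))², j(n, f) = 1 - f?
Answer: 49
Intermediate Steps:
I = 13 (I = -3 + (0 + (-3*0 - 4))² = -3 + (0 + (0 - 4))² = -3 + (0 - 4)² = -3 + (-4)² = -3 + 16 = 13)
((j(1, 2)*5 - 1) + I)² = (((1 - 1*2)*5 - 1) + 13)² = (((1 - 2)*5 - 1) + 13)² = ((-1*5 - 1) + 13)² = ((-5 - 1) + 13)² = (-6 + 13)² = 7² = 49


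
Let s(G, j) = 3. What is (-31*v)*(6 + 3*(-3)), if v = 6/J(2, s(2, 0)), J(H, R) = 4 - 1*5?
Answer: -558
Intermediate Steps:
J(H, R) = -1 (J(H, R) = 4 - 5 = -1)
v = -6 (v = 6/(-1) = 6*(-1) = -6)
(-31*v)*(6 + 3*(-3)) = (-31*(-6))*(6 + 3*(-3)) = 186*(6 - 9) = 186*(-3) = -558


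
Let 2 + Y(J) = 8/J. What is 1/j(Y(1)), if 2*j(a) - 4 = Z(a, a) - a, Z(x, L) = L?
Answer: ½ ≈ 0.50000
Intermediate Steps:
Y(J) = -2 + 8/J
j(a) = 2 (j(a) = 2 + (a - a)/2 = 2 + (½)*0 = 2 + 0 = 2)
1/j(Y(1)) = 1/2 = ½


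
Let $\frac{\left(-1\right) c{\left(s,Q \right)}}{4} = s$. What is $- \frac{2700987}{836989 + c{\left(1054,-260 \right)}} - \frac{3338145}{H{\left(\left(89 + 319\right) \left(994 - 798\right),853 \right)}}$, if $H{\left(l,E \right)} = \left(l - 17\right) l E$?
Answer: $- \frac{1636700564368295837}{504630263627344288} \approx -3.2434$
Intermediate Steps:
$c{\left(s,Q \right)} = - 4 s$
$H{\left(l,E \right)} = E l \left(-17 + l\right)$ ($H{\left(l,E \right)} = \left(-17 + l\right) l E = l \left(-17 + l\right) E = E l \left(-17 + l\right)$)
$- \frac{2700987}{836989 + c{\left(1054,-260 \right)}} - \frac{3338145}{H{\left(\left(89 + 319\right) \left(994 - 798\right),853 \right)}} = - \frac{2700987}{836989 - 4216} - \frac{3338145}{853 \left(89 + 319\right) \left(994 - 798\right) \left(-17 + \left(89 + 319\right) \left(994 - 798\right)\right)} = - \frac{2700987}{836989 - 4216} - \frac{3338145}{853 \cdot 408 \cdot 196 \left(-17 + 408 \cdot 196\right)} = - \frac{2700987}{832773} - \frac{3338145}{853 \cdot 79968 \left(-17 + 79968\right)} = \left(-2700987\right) \frac{1}{832773} - \frac{3338145}{853 \cdot 79968 \cdot 79951} = - \frac{900329}{277591} - \frac{3338145}{5453673897504} = - \frac{900329}{277591} - \frac{1112715}{1817891299168} = - \frac{1636700564368295837}{504630263627344288}$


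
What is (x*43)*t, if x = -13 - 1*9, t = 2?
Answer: -1892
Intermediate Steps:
x = -22 (x = -13 - 9 = -22)
(x*43)*t = -22*43*2 = -946*2 = -1892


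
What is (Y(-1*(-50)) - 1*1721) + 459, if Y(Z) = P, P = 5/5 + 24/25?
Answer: -31501/25 ≈ -1260.0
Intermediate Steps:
P = 49/25 (P = 5*(1/5) + 24*(1/25) = 1 + 24/25 = 49/25 ≈ 1.9600)
Y(Z) = 49/25
(Y(-1*(-50)) - 1*1721) + 459 = (49/25 - 1*1721) + 459 = (49/25 - 1721) + 459 = -42976/25 + 459 = -31501/25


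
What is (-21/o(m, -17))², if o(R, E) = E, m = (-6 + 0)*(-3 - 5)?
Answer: 441/289 ≈ 1.5260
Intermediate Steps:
m = 48 (m = -6*(-8) = 48)
(-21/o(m, -17))² = (-21/(-17))² = (-21*(-1/17))² = (21/17)² = 441/289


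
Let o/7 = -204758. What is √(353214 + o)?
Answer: 2*I*√270023 ≈ 1039.3*I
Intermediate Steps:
o = -1433306 (o = 7*(-204758) = -1433306)
√(353214 + o) = √(353214 - 1433306) = √(-1080092) = 2*I*√270023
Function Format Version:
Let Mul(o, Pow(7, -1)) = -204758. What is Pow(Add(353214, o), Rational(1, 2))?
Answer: Mul(2, I, Pow(270023, Rational(1, 2))) ≈ Mul(1039.3, I)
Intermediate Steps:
o = -1433306 (o = Mul(7, -204758) = -1433306)
Pow(Add(353214, o), Rational(1, 2)) = Pow(Add(353214, -1433306), Rational(1, 2)) = Pow(-1080092, Rational(1, 2)) = Mul(2, I, Pow(270023, Rational(1, 2)))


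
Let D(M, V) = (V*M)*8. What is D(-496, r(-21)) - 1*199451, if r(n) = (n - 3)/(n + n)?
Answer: -1412029/7 ≈ -2.0172e+5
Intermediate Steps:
r(n) = (-3 + n)/(2*n) (r(n) = (-3 + n)/((2*n)) = (-3 + n)*(1/(2*n)) = (-3 + n)/(2*n))
D(M, V) = 8*M*V (D(M, V) = (M*V)*8 = 8*M*V)
D(-496, r(-21)) - 1*199451 = 8*(-496)*((½)*(-3 - 21)/(-21)) - 1*199451 = 8*(-496)*((½)*(-1/21)*(-24)) - 199451 = 8*(-496)*(4/7) - 199451 = -15872/7 - 199451 = -1412029/7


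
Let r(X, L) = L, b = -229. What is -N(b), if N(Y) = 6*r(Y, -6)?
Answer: 36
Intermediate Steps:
N(Y) = -36 (N(Y) = 6*(-6) = -36)
-N(b) = -1*(-36) = 36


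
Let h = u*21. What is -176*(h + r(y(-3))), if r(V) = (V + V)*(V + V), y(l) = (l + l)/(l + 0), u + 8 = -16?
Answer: 85888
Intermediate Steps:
u = -24 (u = -8 - 16 = -24)
h = -504 (h = -24*21 = -504)
y(l) = 2 (y(l) = (2*l)/l = 2)
r(V) = 4*V² (r(V) = (2*V)*(2*V) = 4*V²)
-176*(h + r(y(-3))) = -176*(-504 + 4*2²) = -176*(-504 + 4*4) = -176*(-504 + 16) = -176*(-488) = 85888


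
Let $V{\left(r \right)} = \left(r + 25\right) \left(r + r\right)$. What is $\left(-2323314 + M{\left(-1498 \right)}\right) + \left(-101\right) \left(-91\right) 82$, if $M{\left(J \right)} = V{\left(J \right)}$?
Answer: $2843456$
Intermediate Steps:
$V{\left(r \right)} = 2 r \left(25 + r\right)$ ($V{\left(r \right)} = \left(25 + r\right) 2 r = 2 r \left(25 + r\right)$)
$M{\left(J \right)} = 2 J \left(25 + J\right)$
$\left(-2323314 + M{\left(-1498 \right)}\right) + \left(-101\right) \left(-91\right) 82 = \left(-2323314 + 2 \left(-1498\right) \left(25 - 1498\right)\right) + \left(-101\right) \left(-91\right) 82 = \left(-2323314 + 2 \left(-1498\right) \left(-1473\right)\right) + 9191 \cdot 82 = \left(-2323314 + 4413108\right) + 753662 = 2089794 + 753662 = 2843456$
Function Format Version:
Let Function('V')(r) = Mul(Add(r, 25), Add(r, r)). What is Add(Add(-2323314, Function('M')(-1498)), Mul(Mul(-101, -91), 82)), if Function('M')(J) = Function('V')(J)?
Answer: 2843456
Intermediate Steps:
Function('V')(r) = Mul(2, r, Add(25, r)) (Function('V')(r) = Mul(Add(25, r), Mul(2, r)) = Mul(2, r, Add(25, r)))
Function('M')(J) = Mul(2, J, Add(25, J))
Add(Add(-2323314, Function('M')(-1498)), Mul(Mul(-101, -91), 82)) = Add(Add(-2323314, Mul(2, -1498, Add(25, -1498))), Mul(Mul(-101, -91), 82)) = Add(Add(-2323314, Mul(2, -1498, -1473)), Mul(9191, 82)) = Add(Add(-2323314, 4413108), 753662) = Add(2089794, 753662) = 2843456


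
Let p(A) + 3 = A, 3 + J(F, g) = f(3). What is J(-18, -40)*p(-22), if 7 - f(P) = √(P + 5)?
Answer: -100 + 50*√2 ≈ -29.289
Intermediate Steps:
f(P) = 7 - √(5 + P) (f(P) = 7 - √(P + 5) = 7 - √(5 + P))
J(F, g) = 4 - 2*√2 (J(F, g) = -3 + (7 - √(5 + 3)) = -3 + (7 - √8) = -3 + (7 - 2*√2) = 4 - 2*√2)
p(A) = -3 + A
J(-18, -40)*p(-22) = (4 - 2*√2)*(-3 - 22) = (4 - 2*√2)*(-25) = -100 + 50*√2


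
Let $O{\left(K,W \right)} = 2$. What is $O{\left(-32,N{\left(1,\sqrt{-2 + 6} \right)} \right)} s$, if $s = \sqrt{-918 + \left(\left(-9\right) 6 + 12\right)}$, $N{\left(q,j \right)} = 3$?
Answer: $16 i \sqrt{15} \approx 61.968 i$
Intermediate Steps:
$s = 8 i \sqrt{15}$ ($s = \sqrt{-918 + \left(-54 + 12\right)} = \sqrt{-918 - 42} = \sqrt{-960} = 8 i \sqrt{15} \approx 30.984 i$)
$O{\left(-32,N{\left(1,\sqrt{-2 + 6} \right)} \right)} s = 2 \cdot 8 i \sqrt{15} = 16 i \sqrt{15}$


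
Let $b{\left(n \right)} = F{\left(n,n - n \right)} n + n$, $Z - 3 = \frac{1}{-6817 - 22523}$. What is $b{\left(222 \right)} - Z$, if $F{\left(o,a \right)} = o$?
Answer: $\frac{1452418021}{29340} \approx 49503.0$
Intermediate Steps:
$Z = \frac{88019}{29340}$ ($Z = 3 + \frac{1}{-6817 - 22523} = 3 + \frac{1}{-29340} = 3 - \frac{1}{29340} = \frac{88019}{29340} \approx 3.0$)
$b{\left(n \right)} = n + n^{2}$ ($b{\left(n \right)} = n n + n = n^{2} + n = n + n^{2}$)
$b{\left(222 \right)} - Z = 222 \left(1 + 222\right) - \frac{88019}{29340} = 222 \cdot 223 - \frac{88019}{29340} = 49506 - \frac{88019}{29340} = \frac{1452418021}{29340}$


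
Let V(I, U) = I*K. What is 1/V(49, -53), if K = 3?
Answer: 1/147 ≈ 0.0068027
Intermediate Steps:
V(I, U) = 3*I (V(I, U) = I*3 = 3*I)
1/V(49, -53) = 1/(3*49) = 1/147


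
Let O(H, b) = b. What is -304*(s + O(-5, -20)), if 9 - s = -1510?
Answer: -455696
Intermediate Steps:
s = 1519 (s = 9 - 1*(-1510) = 9 + 1510 = 1519)
-304*(s + O(-5, -20)) = -304*(1519 - 20) = -304*1499 = -455696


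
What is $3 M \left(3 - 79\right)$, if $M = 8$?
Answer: $-1824$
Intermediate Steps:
$3 M \left(3 - 79\right) = 3 \cdot 8 \left(3 - 79\right) = 24 \left(-76\right) = -1824$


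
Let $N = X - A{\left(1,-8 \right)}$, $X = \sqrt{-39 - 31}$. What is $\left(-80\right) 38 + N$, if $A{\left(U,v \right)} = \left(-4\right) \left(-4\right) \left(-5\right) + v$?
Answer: $-2952 + i \sqrt{70} \approx -2952.0 + 8.3666 i$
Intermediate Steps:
$A{\left(U,v \right)} = -80 + v$ ($A{\left(U,v \right)} = 16 \left(-5\right) + v = -80 + v$)
$X = i \sqrt{70}$ ($X = \sqrt{-39 - 31} = \sqrt{-70} = i \sqrt{70} \approx 8.3666 i$)
$N = 88 + i \sqrt{70}$ ($N = i \sqrt{70} - \left(-80 - 8\right) = i \sqrt{70} - -88 = i \sqrt{70} + 88 = 88 + i \sqrt{70} \approx 88.0 + 8.3666 i$)
$\left(-80\right) 38 + N = \left(-80\right) 38 + \left(88 + i \sqrt{70}\right) = -3040 + \left(88 + i \sqrt{70}\right) = -2952 + i \sqrt{70}$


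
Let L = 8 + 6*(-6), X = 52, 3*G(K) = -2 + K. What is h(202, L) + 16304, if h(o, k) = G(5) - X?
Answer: 16253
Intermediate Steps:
G(K) = -⅔ + K/3 (G(K) = (-2 + K)/3 = -⅔ + K/3)
L = -28 (L = 8 - 36 = -28)
h(o, k) = -51 (h(o, k) = (-⅔ + (⅓)*5) - 1*52 = (-⅔ + 5/3) - 52 = 1 - 52 = -51)
h(202, L) + 16304 = -51 + 16304 = 16253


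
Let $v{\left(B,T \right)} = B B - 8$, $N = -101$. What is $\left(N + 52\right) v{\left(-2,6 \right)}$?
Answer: $196$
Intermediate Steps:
$v{\left(B,T \right)} = -8 + B^{2}$ ($v{\left(B,T \right)} = B^{2} - 8 = -8 + B^{2}$)
$\left(N + 52\right) v{\left(-2,6 \right)} = \left(-101 + 52\right) \left(-8 + \left(-2\right)^{2}\right) = - 49 \left(-8 + 4\right) = \left(-49\right) \left(-4\right) = 196$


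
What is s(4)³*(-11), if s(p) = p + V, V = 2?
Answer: -2376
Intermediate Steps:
s(p) = 2 + p (s(p) = p + 2 = 2 + p)
s(4)³*(-11) = (2 + 4)³*(-11) = 6³*(-11) = 216*(-11) = -2376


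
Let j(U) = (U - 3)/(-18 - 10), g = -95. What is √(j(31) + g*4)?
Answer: I*√381 ≈ 19.519*I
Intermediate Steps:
j(U) = 3/28 - U/28 (j(U) = (-3 + U)/(-28) = (-3 + U)*(-1/28) = 3/28 - U/28)
√(j(31) + g*4) = √((3/28 - 1/28*31) - 95*4) = √((3/28 - 31/28) - 380) = √(-1 - 380) = √(-381) = I*√381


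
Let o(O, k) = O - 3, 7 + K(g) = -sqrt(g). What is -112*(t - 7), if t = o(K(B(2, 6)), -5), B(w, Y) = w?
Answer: 1904 + 112*sqrt(2) ≈ 2062.4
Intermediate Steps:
K(g) = -7 - sqrt(g)
o(O, k) = -3 + O
t = -10 - sqrt(2) (t = -3 + (-7 - sqrt(2)) = -10 - sqrt(2) ≈ -11.414)
-112*(t - 7) = -112*((-10 - sqrt(2)) - 7) = -112*(-17 - sqrt(2)) = 1904 + 112*sqrt(2)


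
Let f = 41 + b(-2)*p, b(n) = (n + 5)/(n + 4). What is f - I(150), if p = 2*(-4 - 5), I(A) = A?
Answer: -136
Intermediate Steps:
p = -18 (p = 2*(-9) = -18)
b(n) = (5 + n)/(4 + n)
f = 14 (f = 41 + ((5 - 2)/(4 - 2))*(-18) = 41 + (3/2)*(-18) = 41 - 27 = 14)
f - I(150) = 14 - 1*150 = 14 - 150 = -136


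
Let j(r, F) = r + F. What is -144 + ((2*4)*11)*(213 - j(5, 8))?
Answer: 17456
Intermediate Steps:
j(r, F) = F + r
-144 + ((2*4)*11)*(213 - j(5, 8)) = -144 + ((2*4)*11)*(213 - (8 + 5)) = -144 + (8*11)*(213 - 1*13) = -144 + 88*(213 - 13) = -144 + 88*200 = -144 + 17600 = 17456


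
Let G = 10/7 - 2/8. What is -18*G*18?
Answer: -2673/7 ≈ -381.86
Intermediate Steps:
G = 33/28 (G = 10*(1/7) - 2*1/8 = 10/7 - 1/4 = 33/28 ≈ 1.1786)
-18*G*18 = -18*33/28*18 = -297/14*18 = -2673/7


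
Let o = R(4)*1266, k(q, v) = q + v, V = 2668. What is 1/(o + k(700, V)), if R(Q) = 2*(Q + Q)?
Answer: 1/23624 ≈ 4.2330e-5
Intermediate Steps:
R(Q) = 4*Q (R(Q) = 2*(2*Q) = 4*Q)
o = 20256 (o = (4*4)*1266 = 16*1266 = 20256)
1/(o + k(700, V)) = 1/(20256 + (700 + 2668)) = 1/(20256 + 3368) = 1/23624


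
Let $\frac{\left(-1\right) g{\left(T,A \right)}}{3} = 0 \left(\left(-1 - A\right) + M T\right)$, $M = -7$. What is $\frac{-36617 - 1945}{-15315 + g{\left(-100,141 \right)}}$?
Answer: $\frac{12854}{5105} \approx 2.5179$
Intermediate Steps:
$g{\left(T,A \right)} = 0$ ($g{\left(T,A \right)} = - 3 \cdot 0 \left(\left(-1 - A\right) - 7 T\right) = - 3 \cdot 0 \left(-1 - A - 7 T\right) = \left(-3\right) 0 = 0$)
$\frac{-36617 - 1945}{-15315 + g{\left(-100,141 \right)}} = \frac{-36617 - 1945}{-15315 + 0} = - \frac{38562}{-15315} = \left(-38562\right) \left(- \frac{1}{15315}\right) = \frac{12854}{5105}$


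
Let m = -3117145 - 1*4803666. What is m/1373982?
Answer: -7920811/1373982 ≈ -5.7649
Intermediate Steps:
m = -7920811 (m = -3117145 - 4803666 = -7920811)
m/1373982 = -7920811/1373982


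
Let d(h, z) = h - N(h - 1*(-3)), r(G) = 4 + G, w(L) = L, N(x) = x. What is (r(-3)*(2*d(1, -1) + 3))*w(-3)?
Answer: 9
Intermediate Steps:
d(h, z) = -3 (d(h, z) = h - (h - 1*(-3)) = h - (h + 3) = h - (3 + h) = h + (-3 - h) = -3)
(r(-3)*(2*d(1, -1) + 3))*w(-3) = ((4 - 3)*(2*(-3) + 3))*(-3) = (1*(-6 + 3))*(-3) = (1*(-3))*(-3) = -3*(-3) = 9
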